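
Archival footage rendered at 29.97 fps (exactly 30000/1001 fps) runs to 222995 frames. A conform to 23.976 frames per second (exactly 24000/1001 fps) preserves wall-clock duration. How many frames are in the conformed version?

Target frames = source frames × (target rate / source rate) = 222995 × (24000/1001)/(30000/1001) = 222995 × 4/5 = 178396.

178396 frames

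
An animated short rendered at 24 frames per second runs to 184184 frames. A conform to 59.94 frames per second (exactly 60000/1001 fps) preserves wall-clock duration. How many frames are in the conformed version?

460000 frames

Target frames = source frames × (target rate / source rate) = 184184 × (60000/1001)/(24) = 184184 × 2500/1001 = 460000.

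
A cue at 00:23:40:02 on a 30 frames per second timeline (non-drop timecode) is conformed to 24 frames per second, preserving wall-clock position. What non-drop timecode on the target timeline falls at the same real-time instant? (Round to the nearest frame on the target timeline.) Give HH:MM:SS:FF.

Source frame index: (0×3600 + 23×60 + 40) × 30 + 2 = 42602.
Real time: 42602 / (30) = 21301/15 s.
Target frame: (21301/15) × (24) = 170408/5 ≈ 34081.600 → 34082.
At 24 labels/s: frame 34082 → 00:23:40:02.

00:23:40:02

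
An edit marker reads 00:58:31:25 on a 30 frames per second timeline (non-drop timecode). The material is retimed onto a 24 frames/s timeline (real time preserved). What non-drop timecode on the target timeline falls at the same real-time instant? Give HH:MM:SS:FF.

00:58:31:20

Source frame index: (0×3600 + 58×60 + 31) × 30 + 25 = 105355.
Real time: 105355 / (30) = 21071/6 s.
Target frame: (21071/6) × (24) = 84284.
At 24 labels/s: frame 84284 → 00:58:31:20.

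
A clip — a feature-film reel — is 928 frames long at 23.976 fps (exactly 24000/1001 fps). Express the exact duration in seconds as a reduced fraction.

Running time = 928 ÷ (24000/1001) = 928 × 1001/24000 = 29029/750 s.

29029/750 seconds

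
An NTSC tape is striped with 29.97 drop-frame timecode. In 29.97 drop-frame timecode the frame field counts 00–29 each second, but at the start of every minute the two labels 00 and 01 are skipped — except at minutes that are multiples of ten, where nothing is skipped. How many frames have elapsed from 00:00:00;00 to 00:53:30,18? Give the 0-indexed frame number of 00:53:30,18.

As if non-drop at 30 labels/s: (0 × 3600 + 53 × 60 + 30) × 30 + 18 = 96318.
Minute boundaries passed: 53; those not divisible by 10: 53 − 5 = 48; dropped labels = 2 × 48 = 96.
Actual frame index = 96318 − 96 = 96222.

96222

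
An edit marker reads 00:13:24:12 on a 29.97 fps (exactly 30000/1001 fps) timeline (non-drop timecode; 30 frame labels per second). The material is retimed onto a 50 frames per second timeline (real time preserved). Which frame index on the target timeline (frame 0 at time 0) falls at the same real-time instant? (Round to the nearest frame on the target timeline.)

Source frame index: (0×3600 + 13×60 + 24) × 30 + 12 = 24132.
Real time: 24132 / (30000/1001) = 2013011/2500 s.
Target frame: (2013011/2500) × (50) = 2013011/50 ≈ 40260.220 → 40260.

frame 40260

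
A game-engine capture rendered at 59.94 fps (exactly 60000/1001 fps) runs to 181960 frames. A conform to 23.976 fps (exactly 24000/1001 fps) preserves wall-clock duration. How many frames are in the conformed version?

72784 frames

Target frames = source frames × (target rate / source rate) = 181960 × (24000/1001)/(60000/1001) = 181960 × 2/5 = 72784.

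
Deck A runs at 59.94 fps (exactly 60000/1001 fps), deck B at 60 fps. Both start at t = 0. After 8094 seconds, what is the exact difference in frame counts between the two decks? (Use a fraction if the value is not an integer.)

485640/1001 frames

A emits 60000/1001 × 8094 = 485640000/1001 frames; B emits 60 × 8094 = 485640.
Difference = 485640/1001 frames (≈ 485.1548); B is ahead of A.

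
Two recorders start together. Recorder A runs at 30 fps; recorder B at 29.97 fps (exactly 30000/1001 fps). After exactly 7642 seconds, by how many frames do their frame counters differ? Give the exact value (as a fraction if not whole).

A emits 30 × 7642 = 229260 frames; B emits 30000/1001 × 7642 = 229260000/1001.
Difference = 229260/1001 frames (≈ 229.0310); B is behind A.

229260/1001 frames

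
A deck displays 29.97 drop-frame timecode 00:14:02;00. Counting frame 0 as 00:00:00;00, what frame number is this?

As if non-drop at 30 labels/s: (0 × 3600 + 14 × 60 + 2) × 30 + 0 = 25260.
Minute boundaries passed: 14; those not divisible by 10: 14 − 1 = 13; dropped labels = 2 × 13 = 26.
Actual frame index = 25260 − 26 = 25234.

25234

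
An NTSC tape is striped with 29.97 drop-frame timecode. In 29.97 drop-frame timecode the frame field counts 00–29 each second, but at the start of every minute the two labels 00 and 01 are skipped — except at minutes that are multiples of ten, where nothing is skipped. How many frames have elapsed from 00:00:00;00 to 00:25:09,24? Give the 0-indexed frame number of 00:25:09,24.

As if non-drop at 30 labels/s: (0 × 3600 + 25 × 60 + 9) × 30 + 24 = 45294.
Minute boundaries passed: 25; those not divisible by 10: 25 − 2 = 23; dropped labels = 2 × 23 = 46.
Actual frame index = 45294 − 46 = 45248.

45248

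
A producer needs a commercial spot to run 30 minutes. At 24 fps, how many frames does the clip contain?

30 min = 1800 s.
Frames = 1800 × 24 = 43200.

43200 frames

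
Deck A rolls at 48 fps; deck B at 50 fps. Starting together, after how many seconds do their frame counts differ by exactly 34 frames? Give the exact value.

The gap grows by |50 − 48| = 2 frames per second.
Time for a 34-frame gap: 34 ÷ (2) = 17 s.

17 seconds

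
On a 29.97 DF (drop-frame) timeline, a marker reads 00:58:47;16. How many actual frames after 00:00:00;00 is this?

As if non-drop at 30 labels/s: (0 × 3600 + 58 × 60 + 47) × 30 + 16 = 105826.
Minute boundaries passed: 58; those not divisible by 10: 58 − 5 = 53; dropped labels = 2 × 53 = 106.
Actual frame index = 105826 − 106 = 105720.

105720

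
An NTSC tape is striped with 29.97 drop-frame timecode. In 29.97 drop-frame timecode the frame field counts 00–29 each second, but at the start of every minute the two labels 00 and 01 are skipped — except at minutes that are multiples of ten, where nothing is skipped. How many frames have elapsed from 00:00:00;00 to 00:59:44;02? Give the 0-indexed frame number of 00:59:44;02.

107414

As if non-drop at 30 labels/s: (0 × 3600 + 59 × 60 + 44) × 30 + 2 = 107522.
Minute boundaries passed: 59; those not divisible by 10: 59 − 5 = 54; dropped labels = 2 × 54 = 108.
Actual frame index = 107522 − 108 = 107414.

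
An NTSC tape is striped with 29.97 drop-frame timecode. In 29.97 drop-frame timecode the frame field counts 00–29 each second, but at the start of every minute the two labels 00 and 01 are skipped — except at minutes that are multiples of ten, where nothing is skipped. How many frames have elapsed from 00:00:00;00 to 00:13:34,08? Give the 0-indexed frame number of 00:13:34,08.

Complete 10-minute blocks: 1, each 17982 frames → 17982.
Remaining 3 whole minutes in the current block: 1800 + 2 × 1798 = 5396 frames.
Within the current minute: 34 × 30 + 8 − 2 = 1026 (labels ;00/;01 skipped at this minute). Total = 17982 + 5396 + 1026 = 24404.

24404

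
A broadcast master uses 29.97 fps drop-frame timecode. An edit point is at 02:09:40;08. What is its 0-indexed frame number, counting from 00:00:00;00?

233174

Complete 10-minute blocks: 12, each 17982 frames → 215784.
Remaining 9 whole minutes in the current block: 1800 + 8 × 1798 = 16184 frames.
Within the current minute: 40 × 30 + 8 − 2 = 1206 (labels ;00/;01 skipped at this minute). Total = 215784 + 16184 + 1206 = 233174.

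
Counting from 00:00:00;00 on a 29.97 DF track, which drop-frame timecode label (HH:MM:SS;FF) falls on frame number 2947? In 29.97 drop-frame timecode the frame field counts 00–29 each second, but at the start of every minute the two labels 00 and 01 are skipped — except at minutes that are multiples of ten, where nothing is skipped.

Each 10-minute DF block holds 10 × 60 × 30 − 9 × 2 = 17982 frames. 2947 ÷ 17982 → 0 full blocks, remainder 2947.
Within the partial block the first minute is 1800 frames and each further minute 1798, so 1 further minute boundary passed. Total skipped labels = 18 × 0 + 2 × 1 = 2.
Non-drop label index = 2947 + 2 = 2949; at 30 labels/s that is 00:01:38:09, i.e. DF 00:01:38;09.

00:01:38;09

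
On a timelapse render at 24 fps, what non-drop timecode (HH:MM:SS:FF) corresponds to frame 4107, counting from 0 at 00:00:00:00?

00:02:51:03

4107 ÷ 24 = 171 full seconds, remainder 3 frames.
171 s = 0 h 2 min 51 s.
Timecode: 00:02:51:03.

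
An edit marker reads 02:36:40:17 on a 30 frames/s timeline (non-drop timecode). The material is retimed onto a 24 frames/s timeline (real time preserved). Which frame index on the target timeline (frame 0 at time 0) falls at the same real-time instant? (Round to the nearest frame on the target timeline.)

frame 225614

Source frame index: (2×3600 + 36×60 + 40) × 30 + 17 = 282017.
Real time: 282017 / (30) = 282017/30 s.
Target frame: (282017/30) × (24) = 1128068/5 ≈ 225613.600 → 225614.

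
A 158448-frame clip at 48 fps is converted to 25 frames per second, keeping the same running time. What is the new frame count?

Target frames = source frames × (target rate / source rate) = 158448 × (25)/(48) = 158448 × 25/48 = 82525.

82525 frames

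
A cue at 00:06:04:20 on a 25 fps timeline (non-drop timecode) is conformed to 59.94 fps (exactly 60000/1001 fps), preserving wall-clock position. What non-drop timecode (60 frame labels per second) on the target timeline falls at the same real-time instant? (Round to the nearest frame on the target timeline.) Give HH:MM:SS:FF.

00:06:04:26

Source frame index: (0×3600 + 6×60 + 4) × 25 + 20 = 9120.
Real time: 9120 / (25) = 1824/5 s.
Target frame: (1824/5) × (60000/1001) = 21888000/1001 ≈ 21866.134 → 21866.
At 60 labels/s: frame 21866 → 00:06:04:26.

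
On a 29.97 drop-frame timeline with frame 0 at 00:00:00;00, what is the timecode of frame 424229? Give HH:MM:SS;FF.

Ten DF minutes hold 17982 frames, so frame 424229 lies in block 23 (frames 413586–431567) with 10643 frames into that block.
The block's first minute is 1800 frames and the rest 1798 each; 10643 frames reaches minute 5, so 23 × 18 + 5 × 2 = 424 labels have been skipped so far.
Adding those back, label number 424229 + 424 = 424653 at 30 labels/s is 14155 s + 3 f = 3 h 55 min 55 s frame 3, i.e. 03:55:55;03.

03:55:55;03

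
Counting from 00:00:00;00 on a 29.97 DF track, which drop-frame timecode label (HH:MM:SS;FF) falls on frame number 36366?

00:20:13;12

Each 10-minute DF block holds 10 × 60 × 30 − 9 × 2 = 17982 frames. 36366 ÷ 17982 → 2 full blocks, remainder 402.
Within the partial block the first minute is 1800 frames and each further minute 1798, so 0 further minute boundaries passed. Total skipped labels = 18 × 2 + 2 × 0 = 36.
Non-drop label index = 36366 + 36 = 36402; at 30 labels/s that is 00:20:13:12, i.e. DF 00:20:13;12.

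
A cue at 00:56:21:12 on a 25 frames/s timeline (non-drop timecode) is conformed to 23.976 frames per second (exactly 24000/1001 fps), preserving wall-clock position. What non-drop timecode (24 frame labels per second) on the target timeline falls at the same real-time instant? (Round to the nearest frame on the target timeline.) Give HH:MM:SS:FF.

00:56:18:02

Source frame index: (0×3600 + 56×60 + 21) × 25 + 12 = 84537.
Real time: 84537 / (25) = 84537/25 s.
Target frame: (84537/25) × (24000/1001) = 81155520/1001 ≈ 81074.446 → 81074.
At 24 labels/s: frame 81074 → 00:56:18:02.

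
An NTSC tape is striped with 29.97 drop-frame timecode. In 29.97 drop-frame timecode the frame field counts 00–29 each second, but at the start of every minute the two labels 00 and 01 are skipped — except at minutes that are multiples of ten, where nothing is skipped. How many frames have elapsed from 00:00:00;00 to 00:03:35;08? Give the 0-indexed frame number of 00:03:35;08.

Complete 10-minute blocks: 0, each 17982 frames → 0.
Remaining 3 whole minutes in the current block: 1800 + 2 × 1798 = 5396 frames.
Within the current minute: 35 × 30 + 8 − 2 = 1056 (labels ;00/;01 skipped at this minute). Total = 0 + 5396 + 1056 = 6452.

6452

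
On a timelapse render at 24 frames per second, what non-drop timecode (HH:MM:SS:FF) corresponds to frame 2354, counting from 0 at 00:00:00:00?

00:01:38:02

2354 ÷ 24 = 98 full seconds, remainder 2 frames.
98 s = 0 h 1 min 38 s.
Timecode: 00:01:38:02.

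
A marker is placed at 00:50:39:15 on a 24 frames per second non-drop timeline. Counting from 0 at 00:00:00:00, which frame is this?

Total seconds to the label: (0 × 3600 + 50 × 60 + 39) = 3039.
Frame index = 3039 × 24 + 15 = 72951.

72951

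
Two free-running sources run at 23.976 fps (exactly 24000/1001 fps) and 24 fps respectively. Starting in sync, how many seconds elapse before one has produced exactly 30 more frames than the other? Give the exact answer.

The gap grows by |24 − 24000/1001| = 24/1001 frames per second.
Time for a 30-frame gap: 30 ÷ (24/1001) = 1251.25 s.

1251.25 seconds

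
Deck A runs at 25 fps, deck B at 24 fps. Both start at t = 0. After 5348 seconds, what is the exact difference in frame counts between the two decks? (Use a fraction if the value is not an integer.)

A emits 25 × 5348 = 133700 frames; B emits 24 × 5348 = 128352.
Difference = 5348 frames; B is behind A.

5348 frames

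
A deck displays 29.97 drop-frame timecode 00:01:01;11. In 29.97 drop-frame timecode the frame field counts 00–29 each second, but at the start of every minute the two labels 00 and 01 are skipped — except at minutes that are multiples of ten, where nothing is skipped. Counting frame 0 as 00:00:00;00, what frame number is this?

1839

As if non-drop at 30 labels/s: (0 × 3600 + 1 × 60 + 1) × 30 + 11 = 1841.
Minute boundaries passed: 1; those not divisible by 10: 1 − 0 = 1; dropped labels = 2 × 1 = 2.
Actual frame index = 1841 − 2 = 1839.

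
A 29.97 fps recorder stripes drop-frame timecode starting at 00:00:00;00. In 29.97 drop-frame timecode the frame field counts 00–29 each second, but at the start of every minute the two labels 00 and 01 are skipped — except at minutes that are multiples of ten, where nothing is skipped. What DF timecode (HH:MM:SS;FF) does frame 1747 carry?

00:00:58;07

Each 10-minute DF block holds 10 × 60 × 30 − 9 × 2 = 17982 frames. 1747 ÷ 17982 → 0 full blocks, remainder 1747.
Within the partial block the first minute is 1800 frames and each further minute 1798, so 0 further minute boundaries passed. Total skipped labels = 18 × 0 + 2 × 0 = 0.
Non-drop label index = 1747 + 0 = 1747; at 30 labels/s that is 00:00:58:07, i.e. DF 00:00:58;07.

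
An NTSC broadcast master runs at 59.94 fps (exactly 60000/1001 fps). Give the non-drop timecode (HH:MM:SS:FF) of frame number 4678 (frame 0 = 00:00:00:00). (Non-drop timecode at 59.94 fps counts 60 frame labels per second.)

00:01:17:58

4678 ÷ 60 = 77 full seconds, remainder 58 frames.
77 s = 0 h 1 min 17 s.
Timecode: 00:01:17:58.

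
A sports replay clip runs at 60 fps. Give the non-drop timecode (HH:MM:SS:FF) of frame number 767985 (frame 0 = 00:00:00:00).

767985 ÷ 60 = 12799 full seconds, remainder 45 frames.
12799 s = 3 h 33 min 19 s.
Timecode: 03:33:19:45.

03:33:19:45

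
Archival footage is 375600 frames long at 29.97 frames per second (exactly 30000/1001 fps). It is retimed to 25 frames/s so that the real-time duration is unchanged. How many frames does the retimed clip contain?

313313 frames

Target frames = source frames × (target rate / source rate) = 375600 × (25)/(30000/1001) = 375600 × 1001/1200 = 313313.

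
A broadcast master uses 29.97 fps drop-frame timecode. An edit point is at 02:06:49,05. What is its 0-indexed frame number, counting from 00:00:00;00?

228047

Complete 10-minute blocks: 12, each 17982 frames → 215784.
Remaining 6 whole minutes in the current block: 1800 + 5 × 1798 = 10790 frames.
Within the current minute: 49 × 30 + 5 − 2 = 1473 (labels ;00/;01 skipped at this minute). Total = 215784 + 10790 + 1473 = 228047.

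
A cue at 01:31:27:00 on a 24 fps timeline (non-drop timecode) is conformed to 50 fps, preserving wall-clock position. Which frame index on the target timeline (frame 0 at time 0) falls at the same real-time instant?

Source frame index: (1×3600 + 31×60 + 27) × 24 + 0 = 131688.
Real time: 131688 / (24) = 5487 s.
Target frame: (5487) × (50) = 274350.

frame 274350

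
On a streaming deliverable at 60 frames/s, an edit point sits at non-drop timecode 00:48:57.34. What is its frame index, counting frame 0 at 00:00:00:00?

Total seconds to the label: (0 × 3600 + 48 × 60 + 57) = 2937.
Frame index = 2937 × 60 + 34 = 176254.

176254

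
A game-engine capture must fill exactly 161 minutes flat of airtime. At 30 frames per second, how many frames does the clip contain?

289800 frames

161 min = 9660 s.
Frames = 9660 × 30 = 289800.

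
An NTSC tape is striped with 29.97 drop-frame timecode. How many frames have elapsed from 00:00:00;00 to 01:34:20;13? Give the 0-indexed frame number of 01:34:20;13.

169643

Complete 10-minute blocks: 9, each 17982 frames → 161838.
Remaining 4 whole minutes in the current block: 1800 + 3 × 1798 = 7194 frames.
Within the current minute: 20 × 30 + 13 − 2 = 611 (labels ;00/;01 skipped at this minute). Total = 161838 + 7194 + 611 = 169643.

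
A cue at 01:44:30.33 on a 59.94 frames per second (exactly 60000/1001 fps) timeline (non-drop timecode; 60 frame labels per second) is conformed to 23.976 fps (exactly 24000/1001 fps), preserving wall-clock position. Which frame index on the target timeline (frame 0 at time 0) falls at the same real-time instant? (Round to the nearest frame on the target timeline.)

Source frame index: (1×3600 + 44×60 + 30) × 60 + 33 = 376233.
Real time: 376233 / (60000/1001) = 125536411/20000 s.
Target frame: (125536411/20000) × (24000/1001) = 752466/5 ≈ 150493.200 → 150493.

frame 150493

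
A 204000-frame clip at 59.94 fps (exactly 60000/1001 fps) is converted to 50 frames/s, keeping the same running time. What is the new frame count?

170170 frames

Target frames = source frames × (target rate / source rate) = 204000 × (50)/(60000/1001) = 204000 × 1001/1200 = 170170.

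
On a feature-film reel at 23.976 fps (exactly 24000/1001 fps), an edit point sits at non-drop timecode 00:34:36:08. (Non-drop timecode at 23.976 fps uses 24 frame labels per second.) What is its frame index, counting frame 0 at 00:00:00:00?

Total seconds to the label: (0 × 3600 + 34 × 60 + 36) = 2076.
Frame index = 2076 × 24 + 8 = 49832.

49832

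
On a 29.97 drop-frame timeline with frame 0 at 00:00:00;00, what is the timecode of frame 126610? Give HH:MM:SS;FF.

Each 10-minute DF block holds 10 × 60 × 30 − 9 × 2 = 17982 frames. 126610 ÷ 17982 → 7 full blocks, remainder 736.
Within the partial block the first minute is 1800 frames and each further minute 1798, so 0 further minute boundaries passed. Total skipped labels = 18 × 7 + 2 × 0 = 126.
Non-drop label index = 126610 + 126 = 126736; at 30 labels/s that is 01:10:24:16, i.e. DF 01:10:24;16.

01:10:24;16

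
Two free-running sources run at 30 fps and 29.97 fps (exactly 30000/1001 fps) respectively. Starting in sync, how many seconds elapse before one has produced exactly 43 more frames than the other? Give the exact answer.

The gap grows by |30000/1001 − 30| = 30/1001 frames per second.
Time for a 43-frame gap: 43 ÷ (30/1001) = 43043/30 s.

43043/30 seconds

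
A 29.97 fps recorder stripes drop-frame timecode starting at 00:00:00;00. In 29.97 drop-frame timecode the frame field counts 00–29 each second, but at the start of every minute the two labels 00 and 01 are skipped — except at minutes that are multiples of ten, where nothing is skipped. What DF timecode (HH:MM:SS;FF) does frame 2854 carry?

Ten DF minutes hold 17982 frames, so frame 2854 lies in block 0 (frames 0–17981) with 2854 frames into that block.
The block's first minute is 1800 frames and the rest 1798 each; 2854 frames reaches minute 1, so 0 × 18 + 1 × 2 = 2 labels have been skipped so far.
Adding those back, label number 2854 + 2 = 2856 at 30 labels/s is 95 s + 6 f = 0 h 1 min 35 s frame 6, i.e. 00:01:35;06.

00:01:35;06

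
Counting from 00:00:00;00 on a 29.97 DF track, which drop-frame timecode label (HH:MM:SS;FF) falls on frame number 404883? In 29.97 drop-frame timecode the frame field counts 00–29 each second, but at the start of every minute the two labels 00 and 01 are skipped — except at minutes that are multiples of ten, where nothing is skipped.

Ten DF minutes hold 17982 frames, so frame 404883 lies in block 22 (frames 395604–413585) with 9279 frames into that block.
The block's first minute is 1800 frames and the rest 1798 each; 9279 frames reaches minute 5, so 22 × 18 + 5 × 2 = 406 labels have been skipped so far.
Adding those back, label number 404883 + 406 = 405289 at 30 labels/s is 13509 s + 19 f = 3 h 45 min 9 s frame 19, i.e. 03:45:09;19.

03:45:09;19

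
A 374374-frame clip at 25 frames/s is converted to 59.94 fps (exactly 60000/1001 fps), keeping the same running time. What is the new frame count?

Target frames = source frames × (target rate / source rate) = 374374 × (60000/1001)/(25) = 374374 × 2400/1001 = 897600.

897600 frames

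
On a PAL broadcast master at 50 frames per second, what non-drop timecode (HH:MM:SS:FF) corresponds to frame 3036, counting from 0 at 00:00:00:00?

00:01:00:36

3036 ÷ 50 = 60 full seconds, remainder 36 frames.
60 s = 0 h 1 min 0 s.
Timecode: 00:01:00:36.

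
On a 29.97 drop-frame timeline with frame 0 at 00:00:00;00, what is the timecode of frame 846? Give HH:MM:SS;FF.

00:00:28;06

Ten DF minutes hold 17982 frames, so frame 846 lies in block 0 (frames 0–17981) with 846 frames into that block.
The block's first minute is 1800 frames and the rest 1798 each; 846 frames reaches minute 0, so 0 × 18 + 0 × 2 = 0 labels have been skipped so far.
Adding those back, label number 846 + 0 = 846 at 30 labels/s is 28 s + 6 f = 0 h 0 min 28 s frame 6, i.e. 00:00:28;06.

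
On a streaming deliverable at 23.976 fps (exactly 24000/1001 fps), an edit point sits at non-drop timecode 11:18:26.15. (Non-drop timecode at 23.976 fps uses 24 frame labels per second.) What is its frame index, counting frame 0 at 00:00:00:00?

Total seconds to the label: (11 × 3600 + 18 × 60 + 26) = 40706.
Frame index = 40706 × 24 + 15 = 976959.

frame 976959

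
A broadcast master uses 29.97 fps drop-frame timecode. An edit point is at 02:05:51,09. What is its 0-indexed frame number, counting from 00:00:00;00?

Complete 10-minute blocks: 12, each 17982 frames → 215784.
Remaining 5 whole minutes in the current block: 1800 + 4 × 1798 = 8992 frames.
Within the current minute: 51 × 30 + 9 − 2 = 1537 (labels ;00/;01 skipped at this minute). Total = 215784 + 8992 + 1537 = 226313.

226313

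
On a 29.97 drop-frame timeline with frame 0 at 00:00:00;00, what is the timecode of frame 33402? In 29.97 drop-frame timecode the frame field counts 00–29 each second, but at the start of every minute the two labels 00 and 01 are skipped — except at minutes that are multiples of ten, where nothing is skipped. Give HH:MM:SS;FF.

00:18:34;16

Each 10-minute DF block holds 10 × 60 × 30 − 9 × 2 = 17982 frames. 33402 ÷ 17982 → 1 full block, remainder 15420.
Within the partial block the first minute is 1800 frames and each further minute 1798, so 8 further minute boundaries passed. Total skipped labels = 18 × 1 + 2 × 8 = 34.
Non-drop label index = 33402 + 34 = 33436; at 30 labels/s that is 00:18:34:16, i.e. DF 00:18:34;16.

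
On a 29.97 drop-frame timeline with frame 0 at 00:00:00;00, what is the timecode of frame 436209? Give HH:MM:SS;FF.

Ten DF minutes hold 17982 frames, so frame 436209 lies in block 24 (frames 431568–449549) with 4641 frames into that block.
The block's first minute is 1800 frames and the rest 1798 each; 4641 frames reaches minute 2, so 24 × 18 + 2 × 2 = 436 labels have been skipped so far.
Adding those back, label number 436209 + 436 = 436645 at 30 labels/s is 14554 s + 25 f = 4 h 2 min 34 s frame 25, i.e. 04:02:34;25.

04:02:34;25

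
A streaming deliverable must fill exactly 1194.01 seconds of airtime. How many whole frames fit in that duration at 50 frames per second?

Frames = 1194.01 × 50 = 119401/2 ≈ 59700.5000.
Complete frames: 59700.

59700 frames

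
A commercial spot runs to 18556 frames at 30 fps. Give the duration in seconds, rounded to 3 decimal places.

Running time = 18556 × 1/30 = 9278/15 s ≈ 618.533 s.

618.533 seconds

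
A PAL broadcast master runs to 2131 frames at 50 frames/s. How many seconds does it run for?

Running time = 2131 / (50) = 42.62 s.

42.62 seconds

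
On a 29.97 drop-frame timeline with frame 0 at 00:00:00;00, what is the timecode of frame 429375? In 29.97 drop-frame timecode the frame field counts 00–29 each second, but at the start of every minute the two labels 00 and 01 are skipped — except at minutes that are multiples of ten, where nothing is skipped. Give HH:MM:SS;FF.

03:58:46;25

Each 10-minute DF block holds 10 × 60 × 30 − 9 × 2 = 17982 frames. 429375 ÷ 17982 → 23 full blocks, remainder 15789.
Within the partial block the first minute is 1800 frames and each further minute 1798, so 8 further minute boundaries passed. Total skipped labels = 18 × 23 + 2 × 8 = 430.
Non-drop label index = 429375 + 430 = 429805; at 30 labels/s that is 03:58:46:25, i.e. DF 03:58:46;25.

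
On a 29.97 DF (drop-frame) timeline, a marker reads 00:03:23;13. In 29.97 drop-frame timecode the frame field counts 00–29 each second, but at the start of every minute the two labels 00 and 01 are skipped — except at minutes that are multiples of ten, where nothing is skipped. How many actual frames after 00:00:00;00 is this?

As if non-drop at 30 labels/s: (0 × 3600 + 3 × 60 + 23) × 30 + 13 = 6103.
Minute boundaries passed: 3; those not divisible by 10: 3 − 0 = 3; dropped labels = 2 × 3 = 6.
Actual frame index = 6103 − 6 = 6097.

6097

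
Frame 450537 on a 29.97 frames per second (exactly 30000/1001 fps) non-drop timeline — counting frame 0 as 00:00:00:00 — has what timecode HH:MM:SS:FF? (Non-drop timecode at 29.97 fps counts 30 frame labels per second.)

450537 ÷ 30 = 15017 full seconds, remainder 27 frames.
15017 s = 4 h 10 min 17 s.
Timecode: 04:10:17:27.

04:10:17:27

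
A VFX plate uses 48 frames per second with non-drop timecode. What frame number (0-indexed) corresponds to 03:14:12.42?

Total seconds to the label: (3 × 3600 + 14 × 60 + 12) = 11652.
Frame index = 11652 × 48 + 42 = 559338.

559338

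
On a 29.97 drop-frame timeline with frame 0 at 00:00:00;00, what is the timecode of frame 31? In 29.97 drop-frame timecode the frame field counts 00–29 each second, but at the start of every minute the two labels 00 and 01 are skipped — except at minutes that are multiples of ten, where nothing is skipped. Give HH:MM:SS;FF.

Ten DF minutes hold 17982 frames, so frame 31 lies in block 0 (frames 0–17981) with 31 frames into that block.
The block's first minute is 1800 frames and the rest 1798 each; 31 frames reaches minute 0, so 0 × 18 + 0 × 2 = 0 labels have been skipped so far.
Adding those back, label number 31 + 0 = 31 at 30 labels/s is 1 s + 1 f = 0 h 0 min 1 s frame 1, i.e. 00:00:01;01.

00:00:01;01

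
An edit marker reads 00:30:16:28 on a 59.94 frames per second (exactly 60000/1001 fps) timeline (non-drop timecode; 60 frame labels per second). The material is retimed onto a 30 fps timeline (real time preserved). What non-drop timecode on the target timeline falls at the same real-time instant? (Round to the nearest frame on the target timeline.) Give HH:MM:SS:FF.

Source frame index: (0×3600 + 30×60 + 16) × 60 + 28 = 108988.
Real time: 108988 / (60000/1001) = 27274247/15000 s.
Target frame: (27274247/15000) × (30) = 27274247/500 ≈ 54548.494 → 54548.
At 30 labels/s: frame 54548 → 00:30:18:08.

00:30:18:08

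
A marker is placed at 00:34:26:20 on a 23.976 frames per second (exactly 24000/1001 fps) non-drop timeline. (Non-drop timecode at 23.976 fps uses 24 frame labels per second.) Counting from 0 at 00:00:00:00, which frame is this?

49604

Total seconds to the label: (0 × 3600 + 34 × 60 + 26) = 2066.
Frame index = 2066 × 24 + 20 = 49604.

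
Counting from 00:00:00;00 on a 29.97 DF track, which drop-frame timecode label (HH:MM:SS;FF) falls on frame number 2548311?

Ten DF minutes hold 17982 frames, so frame 2548311 lies in block 141 (frames 2535462–2553443) with 12849 frames into that block.
The block's first minute is 1800 frames and the rest 1798 each; 12849 frames reaches minute 7, so 141 × 18 + 7 × 2 = 2552 labels have been skipped so far.
Adding those back, label number 2548311 + 2552 = 2550863 at 30 labels/s is 85028 s + 23 f = 23 h 37 min 8 s frame 23, i.e. 23:37:08;23.

23:37:08;23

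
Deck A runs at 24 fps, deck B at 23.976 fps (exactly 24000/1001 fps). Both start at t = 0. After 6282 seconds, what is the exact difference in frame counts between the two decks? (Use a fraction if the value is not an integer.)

A emits 24 × 6282 = 150768 frames; B emits 24000/1001 × 6282 = 150768000/1001.
Difference = 150768/1001 frames (≈ 150.6174); B is behind A.

150768/1001 frames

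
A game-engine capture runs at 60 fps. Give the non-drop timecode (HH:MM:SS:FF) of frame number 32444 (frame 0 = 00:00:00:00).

00:09:00:44

32444 ÷ 60 = 540 full seconds, remainder 44 frames.
540 s = 0 h 9 min 0 s.
Timecode: 00:09:00:44.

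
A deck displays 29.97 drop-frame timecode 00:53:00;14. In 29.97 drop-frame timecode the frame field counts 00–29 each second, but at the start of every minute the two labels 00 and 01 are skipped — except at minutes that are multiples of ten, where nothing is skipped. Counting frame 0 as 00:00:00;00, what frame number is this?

As if non-drop at 30 labels/s: (0 × 3600 + 53 × 60 + 0) × 30 + 14 = 95414.
Minute boundaries passed: 53; those not divisible by 10: 53 − 5 = 48; dropped labels = 2 × 48 = 96.
Actual frame index = 95414 − 96 = 95318.

95318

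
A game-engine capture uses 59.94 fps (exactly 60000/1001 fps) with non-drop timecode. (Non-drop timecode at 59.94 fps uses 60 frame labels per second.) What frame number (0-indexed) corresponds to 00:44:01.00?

158460

Total seconds to the label: (0 × 3600 + 44 × 60 + 1) = 2641.
Frame index = 2641 × 60 + 0 = 158460.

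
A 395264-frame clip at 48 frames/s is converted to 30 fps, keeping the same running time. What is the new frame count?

Target frames = source frames × (target rate / source rate) = 395264 × (30)/(48) = 395264 × 5/8 = 247040.

247040 frames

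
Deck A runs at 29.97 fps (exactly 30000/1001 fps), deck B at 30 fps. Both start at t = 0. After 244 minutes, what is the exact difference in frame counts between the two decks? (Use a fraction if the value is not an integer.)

439200/1001 frames

244 min = 14640 s.
A emits 30000/1001 × 14640 = 439200000/1001 frames; B emits 30 × 14640 = 439200.
Difference = 439200/1001 frames (≈ 438.7612); B is ahead of A.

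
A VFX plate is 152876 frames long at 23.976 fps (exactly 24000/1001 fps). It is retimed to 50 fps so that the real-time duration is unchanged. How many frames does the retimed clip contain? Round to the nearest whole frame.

Frames at target rate = 152876 × (50) / (24000/1001) = 38257219/120 ≈ 318810.158.
Nearest whole frame: 318810.

318810 frames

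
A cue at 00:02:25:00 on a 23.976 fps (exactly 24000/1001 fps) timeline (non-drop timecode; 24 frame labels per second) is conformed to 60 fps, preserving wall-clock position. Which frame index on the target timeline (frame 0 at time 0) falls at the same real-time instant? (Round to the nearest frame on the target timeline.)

frame 8709

Source frame index: (0×3600 + 2×60 + 25) × 24 + 0 = 3480.
Real time: 3480 / (24000/1001) = 29029/200 s.
Target frame: (29029/200) × (60) = 87087/10 ≈ 8708.700 → 8709.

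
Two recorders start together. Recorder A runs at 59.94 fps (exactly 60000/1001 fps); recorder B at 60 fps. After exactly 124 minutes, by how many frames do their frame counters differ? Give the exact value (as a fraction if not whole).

446400/1001 frames

124 min = 7440 s.
A emits 60000/1001 × 7440 = 446400000/1001 frames; B emits 60 × 7440 = 446400.
Difference = 446400/1001 frames (≈ 445.9540); B is ahead of A.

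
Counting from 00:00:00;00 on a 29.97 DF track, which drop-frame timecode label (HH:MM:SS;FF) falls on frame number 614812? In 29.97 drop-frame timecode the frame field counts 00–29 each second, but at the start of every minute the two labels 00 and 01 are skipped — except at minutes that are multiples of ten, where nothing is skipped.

Ten DF minutes hold 17982 frames, so frame 614812 lies in block 34 (frames 611388–629369) with 3424 frames into that block.
The block's first minute is 1800 frames and the rest 1798 each; 3424 frames reaches minute 1, so 34 × 18 + 1 × 2 = 614 labels have been skipped so far.
Adding those back, label number 614812 + 614 = 615426 at 30 labels/s is 20514 s + 6 f = 5 h 41 min 54 s frame 6, i.e. 05:41:54;06.

05:41:54;06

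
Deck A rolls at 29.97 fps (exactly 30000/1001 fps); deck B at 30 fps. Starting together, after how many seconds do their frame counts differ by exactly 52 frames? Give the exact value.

26026/15 seconds

The gap grows by |30 − 30000/1001| = 30/1001 frames per second.
Time for a 52-frame gap: 52 ÷ (30/1001) = 26026/15 s.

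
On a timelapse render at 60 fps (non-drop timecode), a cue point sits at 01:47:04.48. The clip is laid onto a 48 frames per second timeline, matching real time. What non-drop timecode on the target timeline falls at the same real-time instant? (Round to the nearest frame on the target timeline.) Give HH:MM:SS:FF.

Source frame index: (1×3600 + 47×60 + 4) × 60 + 48 = 385488.
Real time: 385488 / (60) = 32124/5 s.
Target frame: (32124/5) × (48) = 1541952/5 ≈ 308390.400 → 308390.
At 48 labels/s: frame 308390 → 01:47:04:38.

01:47:04:38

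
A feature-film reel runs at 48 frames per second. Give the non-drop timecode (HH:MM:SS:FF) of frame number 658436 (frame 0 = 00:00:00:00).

03:48:37:20

658436 ÷ 48 = 13717 full seconds, remainder 20 frames.
13717 s = 3 h 48 min 37 s.
Timecode: 03:48:37:20.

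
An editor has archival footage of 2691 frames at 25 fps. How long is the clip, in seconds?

107.64 seconds

Running time = 2691 / (25) = 107.64 s.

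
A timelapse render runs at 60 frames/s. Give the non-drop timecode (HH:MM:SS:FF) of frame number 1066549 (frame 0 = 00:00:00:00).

1066549 ÷ 60 = 17775 full seconds, remainder 49 frames.
17775 s = 4 h 56 min 15 s.
Timecode: 04:56:15:49.

04:56:15:49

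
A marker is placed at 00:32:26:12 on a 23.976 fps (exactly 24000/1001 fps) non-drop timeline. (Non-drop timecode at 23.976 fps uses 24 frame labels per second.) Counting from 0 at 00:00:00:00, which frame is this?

46716

Total seconds to the label: (0 × 3600 + 32 × 60 + 26) = 1946.
Frame index = 1946 × 24 + 12 = 46716.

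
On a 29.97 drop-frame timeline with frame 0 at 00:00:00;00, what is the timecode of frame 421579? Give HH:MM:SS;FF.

Each 10-minute DF block holds 10 × 60 × 30 − 9 × 2 = 17982 frames. 421579 ÷ 17982 → 23 full blocks, remainder 7993.
Within the partial block the first minute is 1800 frames and each further minute 1798, so 4 further minute boundaries passed. Total skipped labels = 18 × 23 + 2 × 4 = 422.
Non-drop label index = 421579 + 422 = 422001; at 30 labels/s that is 03:54:26:21, i.e. DF 03:54:26;21.

03:54:26;21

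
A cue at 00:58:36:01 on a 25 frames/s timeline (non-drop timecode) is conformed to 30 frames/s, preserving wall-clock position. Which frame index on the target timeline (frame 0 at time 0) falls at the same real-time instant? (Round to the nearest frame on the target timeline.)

frame 105481

Source frame index: (0×3600 + 58×60 + 36) × 25 + 1 = 87901.
Real time: 87901 / (25) = 87901/25 s.
Target frame: (87901/25) × (30) = 527406/5 ≈ 105481.200 → 105481.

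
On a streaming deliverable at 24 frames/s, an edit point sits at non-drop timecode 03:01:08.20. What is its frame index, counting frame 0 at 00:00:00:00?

Total seconds to the label: (3 × 3600 + 1 × 60 + 8) = 10868.
Frame index = 10868 × 24 + 20 = 260852.

frame 260852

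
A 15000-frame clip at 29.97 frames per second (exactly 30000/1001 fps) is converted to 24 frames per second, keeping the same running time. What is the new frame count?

12012 frames

Target frames = source frames × (target rate / source rate) = 15000 × (24)/(30000/1001) = 15000 × 1001/1250 = 12012.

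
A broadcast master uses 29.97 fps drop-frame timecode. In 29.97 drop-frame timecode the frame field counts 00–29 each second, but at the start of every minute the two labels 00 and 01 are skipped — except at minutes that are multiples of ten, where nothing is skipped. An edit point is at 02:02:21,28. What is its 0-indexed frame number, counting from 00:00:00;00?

As if non-drop at 30 labels/s: (2 × 3600 + 2 × 60 + 21) × 30 + 28 = 220258.
Minute boundaries passed: 122; those not divisible by 10: 122 − 12 = 110; dropped labels = 2 × 110 = 220.
Actual frame index = 220258 − 220 = 220038.

220038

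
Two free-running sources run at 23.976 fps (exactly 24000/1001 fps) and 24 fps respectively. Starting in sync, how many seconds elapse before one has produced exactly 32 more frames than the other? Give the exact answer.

The gap grows by |24 − 24000/1001| = 24/1001 frames per second.
Time for a 32-frame gap: 32 ÷ (24/1001) = 4004/3 s.

4004/3 seconds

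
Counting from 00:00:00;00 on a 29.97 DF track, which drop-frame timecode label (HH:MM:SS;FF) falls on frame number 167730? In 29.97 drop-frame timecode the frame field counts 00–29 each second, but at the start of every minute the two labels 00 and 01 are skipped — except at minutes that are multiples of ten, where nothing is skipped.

Ten DF minutes hold 17982 frames, so frame 167730 lies in block 9 (frames 161838–179819) with 5892 frames into that block.
The block's first minute is 1800 frames and the rest 1798 each; 5892 frames reaches minute 3, so 9 × 18 + 3 × 2 = 168 labels have been skipped so far.
Adding those back, label number 167730 + 168 = 167898 at 30 labels/s is 5596 s + 18 f = 1 h 33 min 16 s frame 18, i.e. 01:33:16;18.

01:33:16;18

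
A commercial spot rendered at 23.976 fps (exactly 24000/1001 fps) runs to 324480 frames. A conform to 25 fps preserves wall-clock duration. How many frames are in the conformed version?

338338 frames

Target frames = source frames × (target rate / source rate) = 324480 × (25)/(24000/1001) = 324480 × 1001/960 = 338338.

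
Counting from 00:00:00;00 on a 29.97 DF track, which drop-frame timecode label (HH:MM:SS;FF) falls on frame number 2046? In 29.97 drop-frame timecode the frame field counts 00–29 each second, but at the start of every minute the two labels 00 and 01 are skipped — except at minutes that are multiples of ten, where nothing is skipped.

Ten DF minutes hold 17982 frames, so frame 2046 lies in block 0 (frames 0–17981) with 2046 frames into that block.
The block's first minute is 1800 frames and the rest 1798 each; 2046 frames reaches minute 1, so 0 × 18 + 1 × 2 = 2 labels have been skipped so far.
Adding those back, label number 2046 + 2 = 2048 at 30 labels/s is 68 s + 8 f = 0 h 1 min 8 s frame 8, i.e. 00:01:08;08.

00:01:08;08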